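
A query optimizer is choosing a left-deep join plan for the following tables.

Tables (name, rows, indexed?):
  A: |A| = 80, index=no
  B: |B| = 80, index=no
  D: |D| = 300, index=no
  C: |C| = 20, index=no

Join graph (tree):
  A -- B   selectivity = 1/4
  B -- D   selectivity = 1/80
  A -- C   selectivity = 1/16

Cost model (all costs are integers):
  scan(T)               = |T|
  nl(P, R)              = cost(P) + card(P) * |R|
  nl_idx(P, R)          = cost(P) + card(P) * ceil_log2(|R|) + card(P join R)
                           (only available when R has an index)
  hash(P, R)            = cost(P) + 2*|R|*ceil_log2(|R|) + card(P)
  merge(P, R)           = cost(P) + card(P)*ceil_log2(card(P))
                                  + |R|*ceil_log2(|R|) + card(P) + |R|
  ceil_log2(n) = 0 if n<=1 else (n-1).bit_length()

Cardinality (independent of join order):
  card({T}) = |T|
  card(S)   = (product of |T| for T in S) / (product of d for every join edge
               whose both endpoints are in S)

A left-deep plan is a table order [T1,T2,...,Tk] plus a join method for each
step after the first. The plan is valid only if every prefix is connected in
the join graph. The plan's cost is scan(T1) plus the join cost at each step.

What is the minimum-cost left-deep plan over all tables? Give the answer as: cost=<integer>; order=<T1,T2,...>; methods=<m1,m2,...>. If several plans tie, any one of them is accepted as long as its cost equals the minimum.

Selinger DP (subsets sized 1..n):
  {A}: scan cost=80, card=80
  {B}: scan cost=80, card=80
  {D}: scan cost=300, card=300
  {C}: scan cost=20, card=20
  {AB}: card=1600; try (B,hash)→1280, (A,hash)→1280, (B,merge)→1360, (A,merge)→1360, (B,nl)→6480, (A,nl)→6480; best=1280 via (B,hash)
  {AC}: card=100; try (C,hash)→360, (A,merge)→780, (C,merge)→840, (A,hash)→1160, (A,nl)→1620, (C,nl)→1680; best=360 via (C,hash)
  {BD}: card=300; try (B,hash)→1720, (D,merge)→3720, (B,merge)→3940, (D,hash)→5560, (D,nl)→24080, (B,nl)→24300; best=1720 via (B,hash)
  {ABD}: card=6000; try (A,hash)→3140, (A,merge)→5360, (D,hash)→8280, (D,merge)→23480, (A,nl)→25720, (D,nl)→481280; best=3140 via (A,hash)
  {ABC}: card=2000; try (B,hash)→1580, (B,merge)→1800, (C,hash)→3080, (B,nl)→8360, (C,merge)→20600, (C,nl)→33280; best=1580 via (B,hash)
  {ABCD}: card=7500; try (D,hash)→8980, (C,hash)→9340, (D,merge)→28580, (C,merge)→87260, (C,nl)→123140, (D,nl)→601580; best=8980 via (D,hash)

cost=8980; order=A,C,B,D; methods=hash,hash,hash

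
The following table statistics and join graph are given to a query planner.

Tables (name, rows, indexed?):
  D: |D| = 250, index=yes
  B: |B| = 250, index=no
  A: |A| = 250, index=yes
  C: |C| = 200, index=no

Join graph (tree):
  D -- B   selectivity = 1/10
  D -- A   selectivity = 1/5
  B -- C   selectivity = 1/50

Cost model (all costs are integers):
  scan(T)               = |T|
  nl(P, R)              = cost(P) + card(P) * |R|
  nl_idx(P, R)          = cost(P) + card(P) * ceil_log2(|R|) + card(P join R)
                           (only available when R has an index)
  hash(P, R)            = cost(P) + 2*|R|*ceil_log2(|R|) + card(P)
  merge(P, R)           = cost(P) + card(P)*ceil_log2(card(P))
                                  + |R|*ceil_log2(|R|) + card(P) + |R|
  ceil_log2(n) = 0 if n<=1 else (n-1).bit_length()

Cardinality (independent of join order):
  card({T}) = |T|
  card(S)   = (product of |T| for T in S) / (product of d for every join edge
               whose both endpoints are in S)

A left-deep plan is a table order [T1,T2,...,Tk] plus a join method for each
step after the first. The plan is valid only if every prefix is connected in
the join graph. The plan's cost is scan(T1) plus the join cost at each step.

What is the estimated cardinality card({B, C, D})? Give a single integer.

25000

Tables in S: B(250), C(200), D(250)
Edges inside S: D-B(d=10), B-C(d=50)
numerator = 250 * 200 * 250 = 12500000
denominator = 10 * 50 = 500
card(S) = 12500000 / 500 = 25000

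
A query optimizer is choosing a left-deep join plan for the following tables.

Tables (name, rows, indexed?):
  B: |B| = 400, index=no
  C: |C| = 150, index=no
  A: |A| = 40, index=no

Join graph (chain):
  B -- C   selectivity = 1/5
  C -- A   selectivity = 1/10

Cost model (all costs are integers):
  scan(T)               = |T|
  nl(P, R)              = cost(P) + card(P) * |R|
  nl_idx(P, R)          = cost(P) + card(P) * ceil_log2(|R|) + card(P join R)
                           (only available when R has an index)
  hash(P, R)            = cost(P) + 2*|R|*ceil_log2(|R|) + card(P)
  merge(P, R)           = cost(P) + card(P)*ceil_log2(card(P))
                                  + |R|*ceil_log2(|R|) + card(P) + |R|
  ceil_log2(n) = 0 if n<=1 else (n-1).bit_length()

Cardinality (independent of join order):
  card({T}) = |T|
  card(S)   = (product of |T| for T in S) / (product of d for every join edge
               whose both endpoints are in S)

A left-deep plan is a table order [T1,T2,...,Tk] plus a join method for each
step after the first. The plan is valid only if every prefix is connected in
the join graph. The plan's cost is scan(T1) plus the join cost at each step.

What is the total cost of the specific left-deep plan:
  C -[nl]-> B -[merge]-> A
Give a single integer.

240430

step 1: scan C: cost=150, card=150
step 2: join B via nl
    card(P join B) = 150*400/(5) = 12000
    cost = 150 + 150*400 = 60150
step 3: join A via merge
    card(P join A) = 12000*40/(10) = 48000
    cost = 60150 + 12000*14 + 40*6 + 12000 + 40 = 240430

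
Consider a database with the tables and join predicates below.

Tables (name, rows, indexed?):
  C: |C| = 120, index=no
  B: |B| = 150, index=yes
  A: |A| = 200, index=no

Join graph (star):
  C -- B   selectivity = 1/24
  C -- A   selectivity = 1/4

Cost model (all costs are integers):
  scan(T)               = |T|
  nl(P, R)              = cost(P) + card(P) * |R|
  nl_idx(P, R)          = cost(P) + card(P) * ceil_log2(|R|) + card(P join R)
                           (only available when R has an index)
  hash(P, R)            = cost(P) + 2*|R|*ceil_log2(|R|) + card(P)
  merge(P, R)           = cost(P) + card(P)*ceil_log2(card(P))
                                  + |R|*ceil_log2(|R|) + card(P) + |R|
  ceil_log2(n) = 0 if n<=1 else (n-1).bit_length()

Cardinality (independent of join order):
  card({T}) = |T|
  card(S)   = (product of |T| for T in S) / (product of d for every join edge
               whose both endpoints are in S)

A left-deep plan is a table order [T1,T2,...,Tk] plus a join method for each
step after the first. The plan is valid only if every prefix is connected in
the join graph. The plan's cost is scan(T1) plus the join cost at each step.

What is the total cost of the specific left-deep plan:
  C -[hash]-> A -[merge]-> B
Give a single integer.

88790

step 1: scan C: cost=120, card=120
step 2: join A via hash
    card(P join A) = 120*200/(4) = 6000
    cost = 120 + 2*200*8 + 120 = 3440
step 3: join B via merge
    card(P join B) = 6000*150/(24) = 37500
    cost = 3440 + 6000*13 + 150*8 + 6000 + 150 = 88790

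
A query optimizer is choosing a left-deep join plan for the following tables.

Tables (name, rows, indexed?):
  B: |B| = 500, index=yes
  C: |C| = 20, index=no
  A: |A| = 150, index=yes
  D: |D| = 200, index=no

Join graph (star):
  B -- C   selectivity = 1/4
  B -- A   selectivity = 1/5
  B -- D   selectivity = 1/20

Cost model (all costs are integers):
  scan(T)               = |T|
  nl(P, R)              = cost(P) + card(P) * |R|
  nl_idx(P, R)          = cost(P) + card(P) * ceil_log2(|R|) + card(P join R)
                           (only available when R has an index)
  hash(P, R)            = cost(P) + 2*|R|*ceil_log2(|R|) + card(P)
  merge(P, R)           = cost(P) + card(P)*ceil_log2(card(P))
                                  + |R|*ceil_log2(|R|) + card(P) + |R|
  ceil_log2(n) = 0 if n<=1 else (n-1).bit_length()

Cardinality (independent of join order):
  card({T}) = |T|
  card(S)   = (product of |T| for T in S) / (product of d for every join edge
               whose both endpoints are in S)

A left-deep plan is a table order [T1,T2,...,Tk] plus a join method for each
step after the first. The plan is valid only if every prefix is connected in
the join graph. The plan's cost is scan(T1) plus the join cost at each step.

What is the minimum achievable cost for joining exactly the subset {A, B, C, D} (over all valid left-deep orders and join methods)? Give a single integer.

34300

Selinger DP over subsets of {A,B,C,D}:
  {B}: scan cost=500, card=500
  {C}: scan cost=20, card=20
  {A}: scan cost=150, card=150
  {D}: scan cost=200, card=200
  {BC}: card=2500; try (C,hash)→1200, (B,nl_idx)→2700, (B,merge)→5140, (C,merge)→5620, (B,hash)→9040, (B,nl)→10020 …(+1); best=1200 via (C,hash)
  {AB}: card=15000; try (A,hash)→3400, (B,merge)→6500, (A,merge)→6850, (B,hash)→9300, (B,nl_idx)→16500, (A,nl_idx)→19500 …(+2); best=3400 via (A,hash)
  {BD}: card=5000; try (D,hash)→4200, (B,merge)→7000, (B,nl_idx)→7000, (D,merge)→7300, (B,hash)→9400, (B,nl)→100200 …(+1); best=4200 via (D,hash)
  {ABC}: card=75000; try (A,hash)→6100, (C,hash)→18600, (A,merge)→35050, (A,nl_idx)→96200, (C,merge)→228520, (C,nl)→303400 …(+1); best=6100 via (A,hash)
  {BCD}: card=25000; try (D,hash)→6900, (C,hash)→9400, (D,merge)→35500, (C,merge)→74320, (C,nl)→104200, (D,nl)→501200; best=6900 via (D,hash)
  {ABD}: card=150000; try (A,hash)→11600, (D,hash)→21600, (A,merge)→75550, (A,nl_idx)→194200, (D,merge)→230200, (A,nl)→754200 …(+1); best=11600 via (A,hash)
  {ABCD}: card=750000; try (A,hash)→34300, (D,hash)→84300, (C,hash)→161800, (A,merge)→408250, (A,nl_idx)→956900, (D,merge)→1357900 …(+4); best=34300 via (A,hash)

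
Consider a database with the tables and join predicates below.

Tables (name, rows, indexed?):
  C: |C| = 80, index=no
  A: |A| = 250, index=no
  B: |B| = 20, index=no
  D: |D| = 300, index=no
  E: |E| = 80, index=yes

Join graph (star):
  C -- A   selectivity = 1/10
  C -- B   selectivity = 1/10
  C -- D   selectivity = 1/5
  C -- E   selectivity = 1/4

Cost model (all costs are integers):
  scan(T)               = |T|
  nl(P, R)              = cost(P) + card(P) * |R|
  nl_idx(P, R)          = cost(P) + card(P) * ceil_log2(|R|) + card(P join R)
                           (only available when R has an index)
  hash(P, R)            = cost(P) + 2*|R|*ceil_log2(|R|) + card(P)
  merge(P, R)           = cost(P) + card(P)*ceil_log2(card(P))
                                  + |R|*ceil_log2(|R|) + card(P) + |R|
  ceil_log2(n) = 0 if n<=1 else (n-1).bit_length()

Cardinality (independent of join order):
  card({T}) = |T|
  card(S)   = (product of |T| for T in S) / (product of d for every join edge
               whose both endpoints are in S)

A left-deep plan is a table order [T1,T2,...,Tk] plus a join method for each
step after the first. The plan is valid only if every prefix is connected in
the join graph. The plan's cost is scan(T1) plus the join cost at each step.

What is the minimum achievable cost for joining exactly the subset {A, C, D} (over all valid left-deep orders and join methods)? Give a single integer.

9020

Selinger DP over subsets of {A,C,D}:
  {C}: scan cost=80, card=80
  {A}: scan cost=250, card=250
  {D}: scan cost=300, card=300
  {AC}: card=2000; try (C,hash)→1620, (A,merge)→2970, (C,merge)→3140, (A,hash)→4160, (A,nl)→20080, (C,nl)→20250; best=1620 via (C,hash)
  {CD}: card=4800; try (C,hash)→1720, (D,merge)→3720, (C,merge)→3940, (D,hash)→5560, (D,nl)→24080, (C,nl)→24300; best=1720 via (C,hash)
  {ACD}: card=120000; try (D,hash)→9020, (A,hash)→10520, (D,merge)→28620, (A,merge)→71170, (D,nl)→601620, (A,nl)→1201720; best=9020 via (D,hash)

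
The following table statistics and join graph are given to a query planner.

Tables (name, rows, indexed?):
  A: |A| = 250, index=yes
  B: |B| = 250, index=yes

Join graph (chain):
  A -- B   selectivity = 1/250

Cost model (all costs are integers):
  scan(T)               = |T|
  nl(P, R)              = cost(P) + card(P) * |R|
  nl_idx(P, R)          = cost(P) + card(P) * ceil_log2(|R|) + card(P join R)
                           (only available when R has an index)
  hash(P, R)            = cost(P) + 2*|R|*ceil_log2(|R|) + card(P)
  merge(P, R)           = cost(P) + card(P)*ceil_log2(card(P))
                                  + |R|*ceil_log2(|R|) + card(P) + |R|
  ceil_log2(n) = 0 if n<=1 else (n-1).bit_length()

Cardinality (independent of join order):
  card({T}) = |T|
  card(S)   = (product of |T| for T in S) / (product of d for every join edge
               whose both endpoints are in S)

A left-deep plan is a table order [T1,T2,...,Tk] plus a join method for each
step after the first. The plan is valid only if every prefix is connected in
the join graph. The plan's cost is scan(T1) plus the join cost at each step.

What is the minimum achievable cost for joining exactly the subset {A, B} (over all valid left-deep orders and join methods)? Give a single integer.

Selinger DP over subsets of {A,B}:
  {A}: scan cost=250, card=250
  {B}: scan cost=250, card=250
  {AB}: card=250; try (B,nl_idx)→2500, (A,nl_idx)→2500, (B,hash)→4500, (A,hash)→4500, (B,merge)→4750, (A,merge)→4750 …(+2); best=2500 via (B,nl_idx)

2500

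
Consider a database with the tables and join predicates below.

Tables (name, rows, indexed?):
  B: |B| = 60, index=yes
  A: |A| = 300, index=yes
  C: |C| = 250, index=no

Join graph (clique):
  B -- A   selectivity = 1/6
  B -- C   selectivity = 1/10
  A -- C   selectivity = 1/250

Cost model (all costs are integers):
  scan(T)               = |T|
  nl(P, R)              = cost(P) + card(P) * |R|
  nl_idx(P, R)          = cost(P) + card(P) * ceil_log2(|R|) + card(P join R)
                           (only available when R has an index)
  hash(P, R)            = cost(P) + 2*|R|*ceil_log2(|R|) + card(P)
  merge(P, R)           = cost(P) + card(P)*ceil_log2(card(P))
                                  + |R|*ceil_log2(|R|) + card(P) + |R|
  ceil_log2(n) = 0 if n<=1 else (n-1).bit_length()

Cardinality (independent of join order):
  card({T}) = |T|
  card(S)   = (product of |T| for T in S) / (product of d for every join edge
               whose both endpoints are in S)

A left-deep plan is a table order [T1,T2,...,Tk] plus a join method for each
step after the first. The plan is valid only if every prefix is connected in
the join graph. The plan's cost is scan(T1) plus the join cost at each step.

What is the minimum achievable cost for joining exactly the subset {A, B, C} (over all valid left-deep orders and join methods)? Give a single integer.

3820

Selinger DP over subsets of {A,B,C}:
  {B}: scan cost=60, card=60
  {A}: scan cost=300, card=300
  {C}: scan cost=250, card=250
  {AB}: card=3000; try (B,hash)→1320, (A,merge)→3480, (A,nl_idx)→3600, (B,merge)→3720, (B,nl_idx)→5100, (A,hash)→5520 …(+2); best=1320 via (B,hash)
  {BC}: card=1500; try (B,hash)→1220, (C,merge)→2730, (B,merge)→2920, (B,nl_idx)→3250, (C,hash)→4120, (C,nl)→15060 …(+1); best=1220 via (B,hash)
  {AC}: card=300; try (A,nl_idx)→2800, (C,hash)→4600, (A,merge)→5500, (C,merge)→5550, (A,hash)→5900, (A,nl)→75250 …(+1); best=2800 via (A,nl_idx)
  {ABC}: card=300; try (B,hash)→3820, (B,nl_idx)→4900, (B,merge)→6220, (A,hash)→8120, (C,hash)→8320, (A,nl_idx)→15020 …(+5); best=3820 via (B,hash)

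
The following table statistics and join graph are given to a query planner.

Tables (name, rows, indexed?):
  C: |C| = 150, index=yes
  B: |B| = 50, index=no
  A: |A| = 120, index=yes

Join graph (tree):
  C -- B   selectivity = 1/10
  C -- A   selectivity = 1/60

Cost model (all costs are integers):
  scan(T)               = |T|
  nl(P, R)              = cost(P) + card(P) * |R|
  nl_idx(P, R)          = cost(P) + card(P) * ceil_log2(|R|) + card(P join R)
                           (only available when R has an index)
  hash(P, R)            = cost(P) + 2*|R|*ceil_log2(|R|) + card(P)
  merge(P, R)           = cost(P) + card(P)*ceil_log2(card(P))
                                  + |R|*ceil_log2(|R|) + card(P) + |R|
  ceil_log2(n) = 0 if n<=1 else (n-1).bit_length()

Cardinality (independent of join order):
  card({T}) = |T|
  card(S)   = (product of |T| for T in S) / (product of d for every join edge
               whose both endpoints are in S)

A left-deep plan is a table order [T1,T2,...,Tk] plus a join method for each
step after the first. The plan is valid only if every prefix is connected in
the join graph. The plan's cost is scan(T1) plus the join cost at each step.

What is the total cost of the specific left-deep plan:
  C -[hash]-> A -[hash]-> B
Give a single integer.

2880

step 1: scan C: cost=150, card=150
step 2: join A via hash
    card(P join A) = 150*120/(60) = 300
    cost = 150 + 2*120*7 + 150 = 1980
step 3: join B via hash
    card(P join B) = 300*50/(10) = 1500
    cost = 1980 + 2*50*6 + 300 = 2880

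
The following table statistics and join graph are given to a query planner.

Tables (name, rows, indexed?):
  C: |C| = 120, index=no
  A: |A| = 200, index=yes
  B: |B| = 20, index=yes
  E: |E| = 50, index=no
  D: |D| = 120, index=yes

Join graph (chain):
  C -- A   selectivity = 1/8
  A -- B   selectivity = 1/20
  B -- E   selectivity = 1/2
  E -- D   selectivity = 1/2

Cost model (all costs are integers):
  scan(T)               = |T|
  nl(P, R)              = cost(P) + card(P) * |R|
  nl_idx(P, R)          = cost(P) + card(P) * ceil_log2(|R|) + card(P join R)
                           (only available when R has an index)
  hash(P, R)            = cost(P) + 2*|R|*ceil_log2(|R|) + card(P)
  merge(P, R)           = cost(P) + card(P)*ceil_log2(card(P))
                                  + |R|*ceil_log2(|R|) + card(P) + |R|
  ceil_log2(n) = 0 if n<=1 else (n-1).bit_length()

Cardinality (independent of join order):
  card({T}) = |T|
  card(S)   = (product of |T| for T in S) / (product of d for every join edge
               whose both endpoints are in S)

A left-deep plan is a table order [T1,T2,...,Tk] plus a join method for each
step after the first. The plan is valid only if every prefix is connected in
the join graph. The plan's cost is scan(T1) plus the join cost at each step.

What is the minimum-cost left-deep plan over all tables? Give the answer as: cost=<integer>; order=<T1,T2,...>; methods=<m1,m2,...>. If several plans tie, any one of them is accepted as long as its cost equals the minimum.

cost=82540; order=B,A,C,E,D; methods=nl_idx,hash,hash,hash

Selinger DP (subsets sized 1..n):
  {C}: scan cost=120, card=120
  {A}: scan cost=200, card=200
  {B}: scan cost=20, card=20
  {E}: scan cost=50, card=50
  {D}: scan cost=120, card=120
  {AC}: card=3000; try (C,hash)→2080, (A,merge)→2880, (C,merge)→2960, (A,hash)→3440, (A,nl_idx)→4080, (A,nl)→24120 …(+1); best=2080 via (C,hash)
  {AB}: card=200; try (A,nl_idx)→380, (B,hash)→600, (B,nl_idx)→1400, (A,merge)→1940, (B,merge)→2120, (A,hash)→3240 …(+2); best=380 via (A,nl_idx)
  {BE}: card=500; try (B,hash)→300, (E,merge)→490, (B,merge)→520, (E,hash)→640, (B,nl_idx)→800, (E,nl)→1020 …(+1); best=300 via (B,hash)
  {DE}: card=3000; try (E,hash)→840, (D,merge)→1360, (E,merge)→1430, (D,hash)→1780, (D,nl_idx)→3400, (D,nl)→6050 …(+1); best=840 via (E,hash)
  {ABC}: card=3000; try (C,hash)→2260, (C,merge)→3140, (B,hash)→5280, (B,nl_idx)→20080, (C,nl)→24380, (B,merge)→41200 …(+1); best=2260 via (C,hash)
  {ABE}: card=5000; try (E,hash)→1180, (E,merge)→2530, (A,hash)→4000, (A,merge)→7100, (A,nl_idx)→9300, (E,nl)→10380 …(+1); best=1180 via (E,hash)
  {BDE}: card=30000; try (D,hash)→2480, (B,hash)→4040, (D,merge)→6260, (D,nl_idx)→33800, (B,merge)→39960, (B,nl_idx)→45840 …(+2); best=2480 via (D,hash)
  {ABCE}: card=75000; try (E,hash)→5860, (C,hash)→7860, (E,merge)→41610, (C,merge)→72140, (E,nl)→152260, (C,nl)→601180; best=5860 via (E,hash)
  {ABDE}: card=300000; try (D,hash)→7860, (A,hash)→35680, (D,merge)→72140, (D,nl_idx)→336180, (A,merge)→484280, (A,nl_idx)→542480 …(+2); best=7860 via (D,hash)
  {ABCDE}: card=4500000; try (D,hash)→82540, (C,hash)→309540, (D,merge)→1356820, (D,nl_idx)→5030860, (C,merge)→6008820, (D,nl)→9005860 …(+1); best=82540 via (D,hash)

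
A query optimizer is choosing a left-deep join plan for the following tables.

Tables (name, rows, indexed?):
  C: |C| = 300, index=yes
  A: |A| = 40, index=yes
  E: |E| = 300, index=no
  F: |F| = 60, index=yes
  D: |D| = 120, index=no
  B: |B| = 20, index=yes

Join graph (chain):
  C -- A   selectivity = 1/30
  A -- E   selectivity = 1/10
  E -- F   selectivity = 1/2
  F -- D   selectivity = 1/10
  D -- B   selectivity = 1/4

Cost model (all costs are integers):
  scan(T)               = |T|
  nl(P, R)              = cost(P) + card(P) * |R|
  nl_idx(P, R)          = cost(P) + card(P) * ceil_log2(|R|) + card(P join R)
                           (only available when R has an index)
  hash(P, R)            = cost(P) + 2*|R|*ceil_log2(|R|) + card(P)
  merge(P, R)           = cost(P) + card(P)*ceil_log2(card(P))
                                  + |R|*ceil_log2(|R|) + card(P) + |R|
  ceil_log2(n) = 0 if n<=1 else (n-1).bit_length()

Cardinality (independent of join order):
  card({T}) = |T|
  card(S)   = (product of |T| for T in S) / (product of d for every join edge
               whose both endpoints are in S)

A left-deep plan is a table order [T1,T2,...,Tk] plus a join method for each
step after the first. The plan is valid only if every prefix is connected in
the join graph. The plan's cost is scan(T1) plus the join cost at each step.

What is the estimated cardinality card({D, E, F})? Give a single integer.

108000

Tables in S: D(120), E(300), F(60)
Edges inside S: E-F(d=2), F-D(d=10)
numerator = 120 * 300 * 60 = 2160000
denominator = 2 * 10 = 20
card(S) = 2160000 / 20 = 108000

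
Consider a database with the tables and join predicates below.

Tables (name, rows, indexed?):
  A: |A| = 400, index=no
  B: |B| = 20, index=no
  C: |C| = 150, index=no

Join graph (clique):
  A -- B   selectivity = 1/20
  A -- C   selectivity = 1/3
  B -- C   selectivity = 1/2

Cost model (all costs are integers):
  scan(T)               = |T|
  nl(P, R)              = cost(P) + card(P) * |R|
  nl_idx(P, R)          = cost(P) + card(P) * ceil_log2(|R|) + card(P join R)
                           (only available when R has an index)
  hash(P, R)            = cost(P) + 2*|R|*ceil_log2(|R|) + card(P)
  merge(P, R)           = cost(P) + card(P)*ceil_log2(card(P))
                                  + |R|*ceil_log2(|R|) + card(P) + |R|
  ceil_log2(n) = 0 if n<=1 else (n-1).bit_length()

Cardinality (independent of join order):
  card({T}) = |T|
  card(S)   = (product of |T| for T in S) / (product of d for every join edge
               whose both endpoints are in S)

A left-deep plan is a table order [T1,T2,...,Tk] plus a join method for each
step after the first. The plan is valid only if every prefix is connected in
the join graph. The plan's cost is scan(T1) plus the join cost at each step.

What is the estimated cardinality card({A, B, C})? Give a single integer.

Tables in S: A(400), B(20), C(150)
Edges inside S: A-B(d=20), A-C(d=3), B-C(d=2)
numerator = 400 * 20 * 150 = 1200000
denominator = 20 * 3 * 2 = 120
card(S) = 1200000 / 120 = 10000

10000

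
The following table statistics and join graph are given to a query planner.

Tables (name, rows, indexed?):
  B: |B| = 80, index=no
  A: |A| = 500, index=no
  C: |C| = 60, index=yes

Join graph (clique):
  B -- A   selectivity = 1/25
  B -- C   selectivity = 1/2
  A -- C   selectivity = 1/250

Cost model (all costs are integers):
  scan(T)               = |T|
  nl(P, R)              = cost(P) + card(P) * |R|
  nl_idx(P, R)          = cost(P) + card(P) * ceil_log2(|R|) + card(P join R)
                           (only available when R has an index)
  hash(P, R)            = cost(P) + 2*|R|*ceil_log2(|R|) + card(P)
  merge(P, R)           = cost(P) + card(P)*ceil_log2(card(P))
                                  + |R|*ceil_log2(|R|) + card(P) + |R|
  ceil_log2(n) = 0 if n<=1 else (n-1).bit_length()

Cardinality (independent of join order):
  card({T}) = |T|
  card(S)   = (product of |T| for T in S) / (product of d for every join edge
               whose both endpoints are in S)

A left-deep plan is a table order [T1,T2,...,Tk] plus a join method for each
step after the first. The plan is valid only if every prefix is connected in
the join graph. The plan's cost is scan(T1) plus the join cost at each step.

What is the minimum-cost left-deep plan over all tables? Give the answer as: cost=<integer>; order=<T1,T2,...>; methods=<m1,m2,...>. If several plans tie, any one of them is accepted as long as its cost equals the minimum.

Selinger DP (subsets sized 1..n):
  {B}: scan cost=80, card=80
  {A}: scan cost=500, card=500
  {C}: scan cost=60, card=60
  {AB}: card=1600; try (B,hash)→2120, (A,merge)→5720, (B,merge)→6140, (A,hash)→9160, (A,nl)→40080, (B,nl)→40500; best=2120 via (B,hash)
  {BC}: card=2400; try (C,hash)→880, (B,merge)→1120, (C,merge)→1140, (B,hash)→1240, (C,nl_idx)→2960, (B,nl)→4860 …(+1); best=880 via (C,hash)
  {AC}: card=120; try (C,hash)→1720, (C,nl_idx)→3620, (A,merge)→5480, (C,merge)→5920, (A,hash)→9120, (A,nl)→30060 …(+1); best=1720 via (C,hash)
  {ABC}: card=192; try (B,hash)→2960, (B,merge)→3320, (C,hash)→4440, (B,nl)→11320, (C,nl_idx)→11912, (A,hash)→12280 …(+4); best=2960 via (B,hash)

cost=2960; order=A,C,B; methods=hash,hash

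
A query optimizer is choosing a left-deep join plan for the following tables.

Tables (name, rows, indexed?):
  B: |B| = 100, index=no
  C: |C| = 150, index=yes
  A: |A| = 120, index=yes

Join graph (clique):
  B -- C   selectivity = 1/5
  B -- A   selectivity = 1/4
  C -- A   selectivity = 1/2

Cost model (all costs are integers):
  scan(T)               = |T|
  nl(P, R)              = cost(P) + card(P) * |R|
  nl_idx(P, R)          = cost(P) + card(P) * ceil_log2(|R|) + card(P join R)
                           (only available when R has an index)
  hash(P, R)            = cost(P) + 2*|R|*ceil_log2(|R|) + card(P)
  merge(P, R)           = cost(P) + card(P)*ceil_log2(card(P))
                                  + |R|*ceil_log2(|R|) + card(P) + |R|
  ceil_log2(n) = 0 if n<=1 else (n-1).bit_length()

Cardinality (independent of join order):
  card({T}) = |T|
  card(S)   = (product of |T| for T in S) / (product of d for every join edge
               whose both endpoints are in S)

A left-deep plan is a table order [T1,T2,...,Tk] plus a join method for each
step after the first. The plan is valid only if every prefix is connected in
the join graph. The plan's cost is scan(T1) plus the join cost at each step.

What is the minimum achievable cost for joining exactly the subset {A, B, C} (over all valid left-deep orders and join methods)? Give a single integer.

Selinger DP over subsets of {A,B,C}:
  {B}: scan cost=100, card=100
  {C}: scan cost=150, card=150
  {A}: scan cost=120, card=120
  {BC}: card=3000; try (B,hash)→1700, (C,merge)→2250, (B,merge)→2300, (C,hash)→2600, (C,nl_idx)→3900, (C,nl)→15100 …(+1); best=1700 via (B,hash)
  {AB}: card=3000; try (B,hash)→1640, (A,merge)→1860, (B,merge)→1880, (A,hash)→1880, (A,nl_idx)→3800, (A,nl)→12100 …(+1); best=1640 via (B,hash)
  {AC}: card=9000; try (A,hash)→1980, (C,merge)→2430, (A,merge)→2460, (C,hash)→2640, (C,nl_idx)→10080, (A,nl_idx)→10200 …(+2); best=1980 via (A,hash)
  {ABC}: card=45000; try (A,hash)→6380, (C,hash)→7040, (B,hash)→12380, (A,merge)→41660, (C,merge)→41990, (A,nl_idx)→67700 …(+5); best=6380 via (A,hash)

6380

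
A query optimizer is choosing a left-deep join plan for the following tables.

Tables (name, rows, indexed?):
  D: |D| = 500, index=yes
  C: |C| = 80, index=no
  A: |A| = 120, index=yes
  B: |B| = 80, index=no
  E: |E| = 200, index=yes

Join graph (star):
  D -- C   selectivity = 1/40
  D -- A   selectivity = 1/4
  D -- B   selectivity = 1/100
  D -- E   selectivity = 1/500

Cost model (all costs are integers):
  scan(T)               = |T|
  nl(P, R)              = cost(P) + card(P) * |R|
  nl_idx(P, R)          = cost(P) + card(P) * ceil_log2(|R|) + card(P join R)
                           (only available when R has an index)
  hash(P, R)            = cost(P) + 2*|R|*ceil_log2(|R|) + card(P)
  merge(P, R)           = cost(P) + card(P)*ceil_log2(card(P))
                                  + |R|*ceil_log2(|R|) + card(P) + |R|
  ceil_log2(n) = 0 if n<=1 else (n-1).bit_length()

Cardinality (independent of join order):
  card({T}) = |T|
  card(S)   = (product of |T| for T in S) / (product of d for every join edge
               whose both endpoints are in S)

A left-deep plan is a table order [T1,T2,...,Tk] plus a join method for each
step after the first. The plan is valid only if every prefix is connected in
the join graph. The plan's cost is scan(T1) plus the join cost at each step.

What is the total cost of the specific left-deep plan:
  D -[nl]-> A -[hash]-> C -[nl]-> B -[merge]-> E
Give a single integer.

step 1: scan D: cost=500, card=500
step 2: join A via nl
    card(P join A) = 500*120/(4) = 15000
    cost = 500 + 500*120 = 60500
step 3: join C via hash
    card(P join C) = 15000*80/(40) = 30000
    cost = 60500 + 2*80*7 + 15000 = 76620
step 4: join B via nl
    card(P join B) = 30000*80/(100) = 24000
    cost = 76620 + 30000*80 = 2476620
step 5: join E via merge
    card(P join E) = 24000*200/(500) = 9600
    cost = 2476620 + 24000*15 + 200*8 + 24000 + 200 = 2862420

2862420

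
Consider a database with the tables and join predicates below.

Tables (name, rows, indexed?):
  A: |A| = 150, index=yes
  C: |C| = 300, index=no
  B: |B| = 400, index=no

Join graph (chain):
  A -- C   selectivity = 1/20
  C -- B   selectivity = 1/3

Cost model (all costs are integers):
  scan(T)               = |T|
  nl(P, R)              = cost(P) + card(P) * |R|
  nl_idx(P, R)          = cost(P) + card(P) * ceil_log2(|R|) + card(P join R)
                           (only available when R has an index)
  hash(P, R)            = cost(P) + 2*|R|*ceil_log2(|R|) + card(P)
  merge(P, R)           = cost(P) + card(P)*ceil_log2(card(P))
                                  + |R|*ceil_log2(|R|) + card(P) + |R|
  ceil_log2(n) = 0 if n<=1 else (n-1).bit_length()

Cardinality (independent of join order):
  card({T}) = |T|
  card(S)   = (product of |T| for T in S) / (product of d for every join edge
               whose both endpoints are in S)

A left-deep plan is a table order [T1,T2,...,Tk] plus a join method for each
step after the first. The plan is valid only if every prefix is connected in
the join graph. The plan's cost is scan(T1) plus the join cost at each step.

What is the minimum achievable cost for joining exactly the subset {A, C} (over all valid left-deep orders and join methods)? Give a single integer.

3000

Selinger DP over subsets of {A,C}:
  {A}: scan cost=150, card=150
  {C}: scan cost=300, card=300
  {AC}: card=2250; try (A,hash)→3000, (C,merge)→4500, (A,merge)→4650, (A,nl_idx)→4950, (C,hash)→5700, (C,nl)→45150 …(+1); best=3000 via (A,hash)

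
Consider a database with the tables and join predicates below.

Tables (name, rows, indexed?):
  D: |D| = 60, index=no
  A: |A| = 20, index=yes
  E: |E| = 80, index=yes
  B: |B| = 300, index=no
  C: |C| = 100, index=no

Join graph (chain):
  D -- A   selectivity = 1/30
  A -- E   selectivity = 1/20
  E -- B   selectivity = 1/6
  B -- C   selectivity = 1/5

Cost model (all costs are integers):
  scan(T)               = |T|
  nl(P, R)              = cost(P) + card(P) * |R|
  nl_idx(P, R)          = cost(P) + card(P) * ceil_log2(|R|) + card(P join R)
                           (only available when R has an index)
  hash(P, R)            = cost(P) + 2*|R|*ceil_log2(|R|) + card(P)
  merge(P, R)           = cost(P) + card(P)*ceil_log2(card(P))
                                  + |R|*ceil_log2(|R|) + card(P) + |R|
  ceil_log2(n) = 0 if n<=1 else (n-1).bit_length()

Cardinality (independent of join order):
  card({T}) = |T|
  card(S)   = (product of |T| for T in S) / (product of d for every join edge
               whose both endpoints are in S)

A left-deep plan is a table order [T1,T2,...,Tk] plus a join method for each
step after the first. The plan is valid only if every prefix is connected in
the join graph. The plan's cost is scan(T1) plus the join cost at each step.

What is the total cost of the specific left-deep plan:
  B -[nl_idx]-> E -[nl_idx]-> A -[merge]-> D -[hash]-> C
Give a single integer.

step 1: scan B: cost=300, card=300
step 2: join E via nl_idx
    card(P join E) = 300*80/(6) = 4000
    cost = 300 + 300*7 + 4000 = 6400
step 3: join A via nl_idx
    card(P join A) = 4000*20/(20) = 4000
    cost = 6400 + 4000*5 + 4000 = 30400
step 4: join D via merge
    card(P join D) = 4000*60/(30) = 8000
    cost = 30400 + 4000*12 + 60*6 + 4000 + 60 = 82820
step 5: join C via hash
    card(P join C) = 8000*100/(5) = 160000
    cost = 82820 + 2*100*7 + 8000 = 92220

92220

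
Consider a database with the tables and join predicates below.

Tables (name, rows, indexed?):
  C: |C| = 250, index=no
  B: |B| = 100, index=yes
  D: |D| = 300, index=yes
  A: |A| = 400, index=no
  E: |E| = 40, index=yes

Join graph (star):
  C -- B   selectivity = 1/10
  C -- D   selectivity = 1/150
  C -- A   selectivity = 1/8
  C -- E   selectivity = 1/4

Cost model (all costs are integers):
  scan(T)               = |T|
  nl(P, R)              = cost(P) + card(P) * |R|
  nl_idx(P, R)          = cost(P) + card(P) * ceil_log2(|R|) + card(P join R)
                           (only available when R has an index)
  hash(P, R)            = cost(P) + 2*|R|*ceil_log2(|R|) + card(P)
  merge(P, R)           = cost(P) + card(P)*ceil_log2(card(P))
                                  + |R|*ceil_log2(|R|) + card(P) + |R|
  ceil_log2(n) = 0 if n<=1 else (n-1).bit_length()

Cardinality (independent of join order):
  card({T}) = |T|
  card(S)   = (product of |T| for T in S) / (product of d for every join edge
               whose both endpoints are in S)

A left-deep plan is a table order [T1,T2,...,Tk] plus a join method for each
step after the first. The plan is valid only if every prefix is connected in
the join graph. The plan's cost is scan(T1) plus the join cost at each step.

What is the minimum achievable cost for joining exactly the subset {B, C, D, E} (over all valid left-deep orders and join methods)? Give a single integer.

10380

Selinger DP over subsets of {B,C,D,E}:
  {C}: scan cost=250, card=250
  {B}: scan cost=100, card=100
  {D}: scan cost=300, card=300
  {E}: scan cost=40, card=40
  {BC}: card=2500; try (B,hash)→1900, (C,merge)→3150, (B,merge)→3300, (C,hash)→4200, (B,nl_idx)→4500, (C,nl)→25100 …(+1); best=1900 via (B,hash)
  {CD}: card=500; try (D,nl_idx)→3000, (C,hash)→4600, (D,merge)→5500, (C,merge)→5550, (D,hash)→5900, (D,nl)→75250 …(+1); best=3000 via (D,nl_idx)
  {CE}: card=2500; try (E,hash)→980, (C,merge)→2570, (E,merge)→2780, (C,hash)→4080, (E,nl_idx)→4250, (C,nl)→10040 …(+1); best=980 via (E,hash)
  {BCD}: card=5000; try (B,hash)→4900, (B,merge)→8800, (D,hash)→9800, (B,nl_idx)→11500, (D,nl_idx)→29400, (D,merge)→37400 …(+2); best=4900 via (B,hash)
  {BCE}: card=25000; try (E,hash)→4880, (B,hash)→4880, (B,merge)→34280, (E,merge)→34680, (E,nl_idx)→41900, (B,nl_idx)→43480 …(+2); best=4880 via (E,hash)
  {CDE}: card=5000; try (E,hash)→3980, (E,merge)→8280, (D,hash)→8880, (E,nl_idx)→11000, (E,nl)→23000, (D,nl_idx)→28480 …(+2); best=3980 via (E,hash)
  {BCDE}: card=50000; try (E,hash)→10380, (B,hash)→10380, (D,hash)→35280, (B,merge)→74780, (E,merge)→75180, (E,nl_idx)→84900 …(+6); best=10380 via (E,hash)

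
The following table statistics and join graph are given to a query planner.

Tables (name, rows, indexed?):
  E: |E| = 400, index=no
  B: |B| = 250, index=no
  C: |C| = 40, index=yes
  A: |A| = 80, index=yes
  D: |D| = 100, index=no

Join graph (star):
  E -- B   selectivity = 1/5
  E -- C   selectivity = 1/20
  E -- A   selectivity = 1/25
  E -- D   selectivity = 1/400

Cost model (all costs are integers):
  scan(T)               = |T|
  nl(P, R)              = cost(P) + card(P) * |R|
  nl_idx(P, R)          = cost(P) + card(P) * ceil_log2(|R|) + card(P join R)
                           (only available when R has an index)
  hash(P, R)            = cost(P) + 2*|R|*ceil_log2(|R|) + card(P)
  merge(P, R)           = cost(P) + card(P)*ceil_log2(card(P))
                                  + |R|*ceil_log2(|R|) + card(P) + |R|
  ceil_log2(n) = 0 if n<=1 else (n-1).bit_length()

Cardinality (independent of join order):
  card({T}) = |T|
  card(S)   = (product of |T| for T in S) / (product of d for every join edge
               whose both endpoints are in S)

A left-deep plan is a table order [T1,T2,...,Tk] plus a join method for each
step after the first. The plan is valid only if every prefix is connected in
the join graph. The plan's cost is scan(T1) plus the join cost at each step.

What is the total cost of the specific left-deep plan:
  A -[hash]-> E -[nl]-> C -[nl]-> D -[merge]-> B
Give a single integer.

323850

step 1: scan A: cost=80, card=80
step 2: join E via hash
    card(P join E) = 80*400/(25) = 1280
    cost = 80 + 2*400*9 + 80 = 7360
step 3: join C via nl
    card(P join C) = 1280*40/(20) = 2560
    cost = 7360 + 1280*40 = 58560
step 4: join D via nl
    card(P join D) = 2560*100/(400) = 640
    cost = 58560 + 2560*100 = 314560
step 5: join B via merge
    card(P join B) = 640*250/(5) = 32000
    cost = 314560 + 640*10 + 250*8 + 640 + 250 = 323850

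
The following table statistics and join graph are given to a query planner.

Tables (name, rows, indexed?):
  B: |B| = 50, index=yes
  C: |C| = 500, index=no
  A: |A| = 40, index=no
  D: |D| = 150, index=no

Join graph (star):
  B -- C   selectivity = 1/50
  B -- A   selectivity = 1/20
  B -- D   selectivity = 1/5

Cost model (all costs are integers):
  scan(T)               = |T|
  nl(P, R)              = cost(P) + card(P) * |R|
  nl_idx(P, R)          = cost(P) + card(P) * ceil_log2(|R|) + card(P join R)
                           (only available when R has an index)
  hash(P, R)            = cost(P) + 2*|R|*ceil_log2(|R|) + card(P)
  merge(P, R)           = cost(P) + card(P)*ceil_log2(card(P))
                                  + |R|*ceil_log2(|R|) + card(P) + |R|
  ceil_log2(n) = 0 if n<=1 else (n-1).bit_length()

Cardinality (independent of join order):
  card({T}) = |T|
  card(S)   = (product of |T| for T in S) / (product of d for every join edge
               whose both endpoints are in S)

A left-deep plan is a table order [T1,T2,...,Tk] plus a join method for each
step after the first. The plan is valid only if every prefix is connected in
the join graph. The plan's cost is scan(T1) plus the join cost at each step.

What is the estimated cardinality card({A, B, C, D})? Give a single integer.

30000

Tables in S: A(40), B(50), C(500), D(150)
Edges inside S: B-C(d=50), B-A(d=20), B-D(d=5)
numerator = 40 * 50 * 500 * 150 = 150000000
denominator = 50 * 20 * 5 = 5000
card(S) = 150000000 / 5000 = 30000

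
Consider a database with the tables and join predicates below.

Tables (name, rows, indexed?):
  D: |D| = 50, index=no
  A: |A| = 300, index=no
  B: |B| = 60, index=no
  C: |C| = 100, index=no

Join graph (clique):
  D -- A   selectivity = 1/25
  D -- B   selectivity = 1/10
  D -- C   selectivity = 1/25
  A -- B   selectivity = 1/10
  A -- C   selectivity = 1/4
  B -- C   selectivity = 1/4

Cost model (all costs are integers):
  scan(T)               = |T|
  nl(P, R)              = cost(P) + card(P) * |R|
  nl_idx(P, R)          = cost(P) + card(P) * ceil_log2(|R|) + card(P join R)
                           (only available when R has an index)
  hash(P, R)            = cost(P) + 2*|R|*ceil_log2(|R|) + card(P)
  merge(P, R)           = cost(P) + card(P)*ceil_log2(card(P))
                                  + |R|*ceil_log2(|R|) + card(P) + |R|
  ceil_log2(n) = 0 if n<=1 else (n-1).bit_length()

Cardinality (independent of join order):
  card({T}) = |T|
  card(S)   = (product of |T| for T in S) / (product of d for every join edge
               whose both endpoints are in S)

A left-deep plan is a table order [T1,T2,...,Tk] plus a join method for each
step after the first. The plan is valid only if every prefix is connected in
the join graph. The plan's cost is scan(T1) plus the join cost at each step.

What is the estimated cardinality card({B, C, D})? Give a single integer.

Tables in S: B(60), C(100), D(50)
Edges inside S: D-B(d=10), D-C(d=25), B-C(d=4)
numerator = 60 * 100 * 50 = 300000
denominator = 10 * 25 * 4 = 1000
card(S) = 300000 / 1000 = 300

300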